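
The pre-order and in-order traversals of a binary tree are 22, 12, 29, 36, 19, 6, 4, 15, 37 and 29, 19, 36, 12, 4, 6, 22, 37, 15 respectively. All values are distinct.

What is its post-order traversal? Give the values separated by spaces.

19 36 29 4 6 12 37 15 22

The first element of pre-order is the root; it splits in-order into left and right subtrees.
Root 22: left subtree has 6 nodes {29, 19, 36, 12, 4, 6}, right has 2 {37, 15}.
  Root 12: left subtree has 3 nodes {29, 19, 36}, right has 2 {4, 6}.
    Root 29: left subtree has 0 nodes { }, right has 2 {19, 36}.
      Root 36: left subtree has 1 node {19}, right has 0 { }.
    Root 6: left subtree has 1 node {4}, right has 0 { }.
  Root 15: left subtree has 1 node {37}, right has 0 { }.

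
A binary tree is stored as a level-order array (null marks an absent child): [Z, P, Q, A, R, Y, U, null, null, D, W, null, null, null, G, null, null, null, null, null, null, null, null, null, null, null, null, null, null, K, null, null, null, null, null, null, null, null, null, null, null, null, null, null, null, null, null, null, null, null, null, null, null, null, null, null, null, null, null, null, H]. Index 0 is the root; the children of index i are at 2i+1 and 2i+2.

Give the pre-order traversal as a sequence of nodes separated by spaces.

Pre-order visits the node, then its left subtree, then its right subtree.
Visit Z.
At Z: go left to P.
  Visit P.
  At P: go left to A.
    A is a leaf — visit A.
  At P: go right to R.
    Visit R.
    At R: go left to D.
      D is a leaf — visit D.
    At R: go right to W.
      W is a leaf — visit W.
At Z: go right to Q.
  Visit Q.
  At Q: go left to Y.
    Y is a leaf — visit Y.
  At Q: go right to U.
    Visit U.
    At U: no left child.
    At U: go right to G.
      Visit G.
      At G: go left to K.
        Visit K.
        At K: no left child.
        At K: go right to H.
          H is a leaf — visit H.
      At G: no right child.

Z P A R D W Q Y U G K H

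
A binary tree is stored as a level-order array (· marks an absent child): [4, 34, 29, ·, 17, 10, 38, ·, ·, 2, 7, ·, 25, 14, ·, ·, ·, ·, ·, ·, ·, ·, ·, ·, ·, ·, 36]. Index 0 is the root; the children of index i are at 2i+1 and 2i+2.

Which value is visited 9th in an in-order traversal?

29

In-order visits the left subtree, then the node, then the right subtree.
At 4: go left to 34.
  At 34: no left child.
  Visit 34.
  At 34: go right to 17.
    At 17: go left to 2.
      2 is a leaf — visit 2.
    Visit 17.
    At 17: go right to 7.
      7 is a leaf — visit 7.
Visit 4.
At 4: go right to 29.
  At 29: go left to 10.
    At 10: no left child.
    Visit 10.
    At 10: go right to 25.
      At 25: no left child.
      Visit 25.
      At 25: go right to 36.
        36 is a leaf — visit 36.
  Visit 29.
  At 29: go right to 38.
    At 38: go left to 14.
      14 is a leaf — visit 14.
    Visit 38.
    At 38: no right child.
Full in-order sequence: 34, 2, 17, 7, 4, 10, 25, 36, 29, 14, 38.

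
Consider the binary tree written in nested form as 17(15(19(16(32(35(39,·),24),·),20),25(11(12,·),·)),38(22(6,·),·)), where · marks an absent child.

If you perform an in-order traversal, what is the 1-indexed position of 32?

3

In-order visits the left subtree, then the node, then the right subtree.
At 17: go left to 15.
  At 15: go left to 19.
    At 19: go left to 16.
      At 16: go left to 32.
        At 32: go left to 35.
          At 35: go left to 39.
            39 is a leaf — visit 39.
          Visit 35.
          At 35: no right child.
        Visit 32.
        At 32: go right to 24.
          24 is a leaf — visit 24.
      Visit 16.
      At 16: no right child.
    Visit 19.
    At 19: go right to 20.
      20 is a leaf — visit 20.
  Visit 15.
  At 15: go right to 25.
    At 25: go left to 11.
      At 11: go left to 12.
        12 is a leaf — visit 12.
      Visit 11.
      At 11: no right child.
    Visit 25.
    At 25: no right child.
Visit 17.
At 17: go right to 38.
  At 38: go left to 22.
    At 22: go left to 6.
      6 is a leaf — visit 6.
    Visit 22.
    At 22: no right child.
  Visit 38.
  At 38: no right child.
Full in-order sequence: 39, 35, 32, 24, 16, 19, 20, 15, 12, 11, 25, 17, 6, 22, 38.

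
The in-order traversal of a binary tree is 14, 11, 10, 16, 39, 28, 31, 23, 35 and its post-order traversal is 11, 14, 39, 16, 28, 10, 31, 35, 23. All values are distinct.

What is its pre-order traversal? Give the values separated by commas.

23, 31, 10, 14, 11, 28, 16, 39, 35

The last element of post-order is the root; it splits in-order into left and right subtrees.
Root 23: left subtree has 7 nodes {14, 11, 10, 16, 39, 28, 31}, right has 1 {35}.
  Root 31: left subtree has 6 nodes {14, 11, 10, 16, 39, 28}, right has 0 { }.
    Root 10: left subtree has 2 nodes {14, 11}, right has 3 {16, 39, 28}.
      Root 14: left subtree has 0 nodes { }, right has 1 {11}.
      Root 28: left subtree has 2 nodes {16, 39}, right has 0 { }.
        Root 16: left subtree has 0 nodes { }, right has 1 {39}.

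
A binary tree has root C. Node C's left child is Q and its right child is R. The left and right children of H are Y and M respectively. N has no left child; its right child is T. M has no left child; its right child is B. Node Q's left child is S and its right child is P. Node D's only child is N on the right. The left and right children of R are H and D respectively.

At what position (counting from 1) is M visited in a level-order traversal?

Level-order visits nodes level by level from the root, left to right within each level.
Level 0: C
Level 1: Q, R
Level 2: S, P, H, D
Level 3: Y, M, N
Level 4: B, T
Full level-order sequence: C, Q, R, S, P, H, D, Y, M, N, B, T.

9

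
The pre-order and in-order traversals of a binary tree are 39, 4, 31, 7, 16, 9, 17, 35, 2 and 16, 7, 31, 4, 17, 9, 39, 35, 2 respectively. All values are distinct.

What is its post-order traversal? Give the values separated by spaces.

16 7 31 17 9 4 2 35 39

The first element of pre-order is the root; it splits in-order into left and right subtrees.
Root 39: left subtree has 6 nodes {16, 7, 31, 4, 17, 9}, right has 2 {35, 2}.
  Root 4: left subtree has 3 nodes {16, 7, 31}, right has 2 {17, 9}.
    Root 31: left subtree has 2 nodes {16, 7}, right has 0 { }.
      Root 7: left subtree has 1 node {16}, right has 0 { }.
    Root 9: left subtree has 1 node {17}, right has 0 { }.
  Root 35: left subtree has 0 nodes { }, right has 1 {2}.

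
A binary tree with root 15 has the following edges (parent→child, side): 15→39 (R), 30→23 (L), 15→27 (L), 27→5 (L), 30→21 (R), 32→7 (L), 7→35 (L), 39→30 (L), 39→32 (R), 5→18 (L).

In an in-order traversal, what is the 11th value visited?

32

In-order visits the left subtree, then the node, then the right subtree.
At 15: go left to 27.
  At 27: go left to 5.
    At 5: go left to 18.
      18 is a leaf — visit 18.
    Visit 5.
    At 5: no right child.
  Visit 27.
  At 27: no right child.
Visit 15.
At 15: go right to 39.
  At 39: go left to 30.
    At 30: go left to 23.
      23 is a leaf — visit 23.
    Visit 30.
    At 30: go right to 21.
      21 is a leaf — visit 21.
  Visit 39.
  At 39: go right to 32.
    At 32: go left to 7.
      At 7: go left to 35.
        35 is a leaf — visit 35.
      Visit 7.
      At 7: no right child.
    Visit 32.
    At 32: no right child.
Full in-order sequence: 18, 5, 27, 15, 23, 30, 21, 39, 35, 7, 32.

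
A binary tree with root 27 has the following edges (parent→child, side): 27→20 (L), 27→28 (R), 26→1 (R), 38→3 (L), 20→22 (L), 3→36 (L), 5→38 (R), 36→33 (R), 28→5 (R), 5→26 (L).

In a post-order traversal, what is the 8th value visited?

38

Post-order visits the left subtree, then the right subtree, then the node.
At 27: go left to 20.
  At 20: go left to 22.
    22 is a leaf — visit 22.
  At 20: no right child.
  Visit 20.
At 27: go right to 28.
  At 28: no left child.
  At 28: go right to 5.
    At 5: go left to 26.
      At 26: no left child.
      At 26: go right to 1.
        1 is a leaf — visit 1.
      Visit 26.
    At 5: go right to 38.
      At 38: go left to 3.
        At 3: go left to 36.
          At 36: no left child.
          At 36: go right to 33.
            33 is a leaf — visit 33.
          Visit 36.
        At 3: no right child.
        Visit 3.
      At 38: no right child.
      Visit 38.
    Visit 5.
  Visit 28.
Visit 27.
Full post-order sequence: 22, 20, 1, 26, 33, 36, 3, 38, 5, 28, 27.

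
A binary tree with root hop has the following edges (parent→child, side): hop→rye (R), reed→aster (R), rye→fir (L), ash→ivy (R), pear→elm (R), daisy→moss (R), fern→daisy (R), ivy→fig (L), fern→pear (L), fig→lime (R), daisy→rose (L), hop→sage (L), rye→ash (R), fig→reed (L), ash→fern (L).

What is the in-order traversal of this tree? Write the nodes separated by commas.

sage, hop, fir, rye, pear, elm, fern, rose, daisy, moss, ash, reed, aster, fig, lime, ivy

In-order visits the left subtree, then the node, then the right subtree.
At hop: go left to sage.
  sage is a leaf — visit sage.
Visit hop.
At hop: go right to rye.
  At rye: go left to fir.
    fir is a leaf — visit fir.
  Visit rye.
  At rye: go right to ash.
    At ash: go left to fern.
      At fern: go left to pear.
        At pear: no left child.
        Visit pear.
        At pear: go right to elm.
          elm is a leaf — visit elm.
      Visit fern.
      At fern: go right to daisy.
        At daisy: go left to rose.
          rose is a leaf — visit rose.
        Visit daisy.
        At daisy: go right to moss.
          moss is a leaf — visit moss.
    Visit ash.
    At ash: go right to ivy.
      At ivy: go left to fig.
        At fig: go left to reed.
          At reed: no left child.
          Visit reed.
          At reed: go right to aster.
            aster is a leaf — visit aster.
        Visit fig.
        At fig: go right to lime.
          lime is a leaf — visit lime.
      Visit ivy.
      At ivy: no right child.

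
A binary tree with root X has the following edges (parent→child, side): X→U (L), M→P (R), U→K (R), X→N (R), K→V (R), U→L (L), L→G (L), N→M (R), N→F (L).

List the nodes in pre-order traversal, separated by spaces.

X U L G K V N F M P

Pre-order visits the node, then its left subtree, then its right subtree.
Visit X.
At X: go left to U.
  Visit U.
  At U: go left to L.
    Visit L.
    At L: go left to G.
      G is a leaf — visit G.
    At L: no right child.
  At U: go right to K.
    Visit K.
    At K: no left child.
    At K: go right to V.
      V is a leaf — visit V.
At X: go right to N.
  Visit N.
  At N: go left to F.
    F is a leaf — visit F.
  At N: go right to M.
    Visit M.
    At M: no left child.
    At M: go right to P.
      P is a leaf — visit P.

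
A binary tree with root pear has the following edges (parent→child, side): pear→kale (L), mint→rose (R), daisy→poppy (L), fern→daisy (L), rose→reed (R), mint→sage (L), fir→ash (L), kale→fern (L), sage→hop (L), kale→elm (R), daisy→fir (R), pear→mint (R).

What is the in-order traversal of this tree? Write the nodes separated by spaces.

poppy daisy ash fir fern kale elm pear hop sage mint rose reed

In-order visits the left subtree, then the node, then the right subtree.
At pear: go left to kale.
  At kale: go left to fern.
    At fern: go left to daisy.
      At daisy: go left to poppy.
        poppy is a leaf — visit poppy.
      Visit daisy.
      At daisy: go right to fir.
        At fir: go left to ash.
          ash is a leaf — visit ash.
        Visit fir.
        At fir: no right child.
    Visit fern.
    At fern: no right child.
  Visit kale.
  At kale: go right to elm.
    elm is a leaf — visit elm.
Visit pear.
At pear: go right to mint.
  At mint: go left to sage.
    At sage: go left to hop.
      hop is a leaf — visit hop.
    Visit sage.
    At sage: no right child.
  Visit mint.
  At mint: go right to rose.
    At rose: no left child.
    Visit rose.
    At rose: go right to reed.
      reed is a leaf — visit reed.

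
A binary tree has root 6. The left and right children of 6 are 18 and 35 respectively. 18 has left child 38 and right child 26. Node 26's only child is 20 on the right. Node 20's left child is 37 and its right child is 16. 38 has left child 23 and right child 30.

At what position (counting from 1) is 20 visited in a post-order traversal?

Post-order visits the left subtree, then the right subtree, then the node.
At 6: go left to 18.
  At 18: go left to 38.
    At 38: go left to 23.
      23 is a leaf — visit 23.
    At 38: go right to 30.
      30 is a leaf — visit 30.
    Visit 38.
  At 18: go right to 26.
    At 26: no left child.
    At 26: go right to 20.
      At 20: go left to 37.
        37 is a leaf — visit 37.
      At 20: go right to 16.
        16 is a leaf — visit 16.
      Visit 20.
    Visit 26.
  Visit 18.
At 6: go right to 35.
  35 is a leaf — visit 35.
Visit 6.
Full post-order sequence: 23, 30, 38, 37, 16, 20, 26, 18, 35, 6.

6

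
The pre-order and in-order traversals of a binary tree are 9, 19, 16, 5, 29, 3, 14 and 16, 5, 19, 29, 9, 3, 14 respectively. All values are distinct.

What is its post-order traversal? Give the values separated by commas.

5, 16, 29, 19, 14, 3, 9

The first element of pre-order is the root; it splits in-order into left and right subtrees.
Root 9: left subtree has 4 nodes {16, 5, 19, 29}, right has 2 {3, 14}.
  Root 19: left subtree has 2 nodes {16, 5}, right has 1 {29}.
    Root 16: left subtree has 0 nodes { }, right has 1 {5}.
  Root 3: left subtree has 0 nodes { }, right has 1 {14}.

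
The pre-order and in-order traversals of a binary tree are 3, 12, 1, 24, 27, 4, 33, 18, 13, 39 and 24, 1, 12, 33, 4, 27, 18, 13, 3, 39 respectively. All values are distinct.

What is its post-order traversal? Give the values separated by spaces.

24 1 33 4 13 18 27 12 39 3

The first element of pre-order is the root; it splits in-order into left and right subtrees.
Root 3: left subtree has 8 nodes {24, 1, 12, 33, 4, 27, 18, 13}, right has 1 {39}.
  Root 12: left subtree has 2 nodes {24, 1}, right has 5 {33, 4, 27, 18, 13}.
    Root 1: left subtree has 1 node {24}, right has 0 { }.
    Root 27: left subtree has 2 nodes {33, 4}, right has 2 {18, 13}.
      Root 4: left subtree has 1 node {33}, right has 0 { }.
      Root 18: left subtree has 0 nodes { }, right has 1 {13}.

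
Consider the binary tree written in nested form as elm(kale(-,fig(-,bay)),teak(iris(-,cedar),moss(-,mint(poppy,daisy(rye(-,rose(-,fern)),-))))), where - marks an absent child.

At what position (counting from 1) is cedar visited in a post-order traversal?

4

Post-order visits the left subtree, then the right subtree, then the node.
At elm: go left to kale.
  At kale: no left child.
  At kale: go right to fig.
    At fig: no left child.
    At fig: go right to bay.
      bay is a leaf — visit bay.
    Visit fig.
  Visit kale.
At elm: go right to teak.
  At teak: go left to iris.
    At iris: no left child.
    At iris: go right to cedar.
      cedar is a leaf — visit cedar.
    Visit iris.
  At teak: go right to moss.
    At moss: no left child.
    At moss: go right to mint.
      At mint: go left to poppy.
        poppy is a leaf — visit poppy.
      At mint: go right to daisy.
        At daisy: go left to rye.
          At rye: no left child.
          At rye: go right to rose.
            At rose: no left child.
            At rose: go right to fern.
              fern is a leaf — visit fern.
            Visit rose.
          Visit rye.
        At daisy: no right child.
        Visit daisy.
      Visit mint.
    Visit moss.
  Visit teak.
Visit elm.
Full post-order sequence: bay, fig, kale, cedar, iris, poppy, fern, rose, rye, daisy, mint, moss, teak, elm.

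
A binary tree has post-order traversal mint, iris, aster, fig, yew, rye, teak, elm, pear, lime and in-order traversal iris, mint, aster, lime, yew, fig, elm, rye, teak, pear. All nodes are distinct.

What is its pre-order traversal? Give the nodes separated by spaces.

The last element of post-order is the root; it splits in-order into left and right subtrees.
Root lime: left subtree has 3 nodes {iris, mint, aster}, right has 6 {yew, fig, elm, rye, teak, pear}.
  Root aster: left subtree has 2 nodes {iris, mint}, right has 0 { }.
    Root iris: left subtree has 0 nodes { }, right has 1 {mint}.
  Root pear: left subtree has 5 nodes {yew, fig, elm, rye, teak}, right has 0 { }.
    Root elm: left subtree has 2 nodes {yew, fig}, right has 2 {rye, teak}.
      Root yew: left subtree has 0 nodes { }, right has 1 {fig}.
      Root teak: left subtree has 1 node {rye}, right has 0 { }.

lime aster iris mint pear elm yew fig teak rye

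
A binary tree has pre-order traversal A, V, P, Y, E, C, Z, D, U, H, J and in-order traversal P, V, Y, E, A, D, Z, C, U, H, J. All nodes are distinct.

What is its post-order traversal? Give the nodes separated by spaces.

The first element of pre-order is the root; it splits in-order into left and right subtrees.
Root A: left subtree has 4 nodes {P, V, Y, E}, right has 6 {D, Z, C, U, H, J}.
  Root V: left subtree has 1 node {P}, right has 2 {Y, E}.
    Root Y: left subtree has 0 nodes { }, right has 1 {E}.
  Root C: left subtree has 2 nodes {D, Z}, right has 3 {U, H, J}.
    Root Z: left subtree has 1 node {D}, right has 0 { }.
    Root U: left subtree has 0 nodes { }, right has 2 {H, J}.
      Root H: left subtree has 0 nodes { }, right has 1 {J}.

P E Y V D Z J H U C A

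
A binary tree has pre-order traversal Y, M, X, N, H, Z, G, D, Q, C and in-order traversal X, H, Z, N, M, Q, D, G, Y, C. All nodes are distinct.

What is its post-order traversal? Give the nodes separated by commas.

Z, H, N, X, Q, D, G, M, C, Y

The first element of pre-order is the root; it splits in-order into left and right subtrees.
Root Y: left subtree has 8 nodes {X, H, Z, N, M, Q, D, G}, right has 1 {C}.
  Root M: left subtree has 4 nodes {X, H, Z, N}, right has 3 {Q, D, G}.
    Root X: left subtree has 0 nodes { }, right has 3 {H, Z, N}.
      Root N: left subtree has 2 nodes {H, Z}, right has 0 { }.
        Root H: left subtree has 0 nodes { }, right has 1 {Z}.
    Root G: left subtree has 2 nodes {Q, D}, right has 0 { }.
      Root D: left subtree has 1 node {Q}, right has 0 { }.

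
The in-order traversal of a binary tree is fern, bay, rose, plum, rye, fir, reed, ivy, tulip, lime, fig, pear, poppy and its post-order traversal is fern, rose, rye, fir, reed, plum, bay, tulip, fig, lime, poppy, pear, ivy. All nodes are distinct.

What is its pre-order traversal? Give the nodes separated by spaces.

ivy bay fern plum rose reed fir rye pear lime tulip fig poppy

The last element of post-order is the root; it splits in-order into left and right subtrees.
Root ivy: left subtree has 7 nodes {fern, bay, rose, plum, rye, fir, reed}, right has 5 {tulip, lime, fig, pear, poppy}.
  Root bay: left subtree has 1 node {fern}, right has 5 {rose, plum, rye, fir, reed}.
    Root plum: left subtree has 1 node {rose}, right has 3 {rye, fir, reed}.
      Root reed: left subtree has 2 nodes {rye, fir}, right has 0 { }.
        Root fir: left subtree has 1 node {rye}, right has 0 { }.
  Root pear: left subtree has 3 nodes {tulip, lime, fig}, right has 1 {poppy}.
    Root lime: left subtree has 1 node {tulip}, right has 1 {fig}.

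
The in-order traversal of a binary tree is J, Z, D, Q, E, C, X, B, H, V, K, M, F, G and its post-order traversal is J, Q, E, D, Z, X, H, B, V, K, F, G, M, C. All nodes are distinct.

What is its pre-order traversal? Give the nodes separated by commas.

C, Z, J, D, E, Q, M, K, V, B, X, H, G, F

The last element of post-order is the root; it splits in-order into left and right subtrees.
Root C: left subtree has 5 nodes {J, Z, D, Q, E}, right has 8 {X, B, H, V, K, M, F, G}.
  Root Z: left subtree has 1 node {J}, right has 3 {D, Q, E}.
    Root D: left subtree has 0 nodes { }, right has 2 {Q, E}.
      Root E: left subtree has 1 node {Q}, right has 0 { }.
  Root M: left subtree has 5 nodes {X, B, H, V, K}, right has 2 {F, G}.
    Root K: left subtree has 4 nodes {X, B, H, V}, right has 0 { }.
      Root V: left subtree has 3 nodes {X, B, H}, right has 0 { }.
        Root B: left subtree has 1 node {X}, right has 1 {H}.
    Root G: left subtree has 1 node {F}, right has 0 { }.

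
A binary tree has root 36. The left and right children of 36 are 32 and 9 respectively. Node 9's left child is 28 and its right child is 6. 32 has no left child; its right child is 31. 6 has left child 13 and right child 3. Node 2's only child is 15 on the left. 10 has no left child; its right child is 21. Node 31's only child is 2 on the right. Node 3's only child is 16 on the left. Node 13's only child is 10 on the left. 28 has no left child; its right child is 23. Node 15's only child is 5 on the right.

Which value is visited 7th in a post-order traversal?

28

Post-order visits the left subtree, then the right subtree, then the node.
At 36: go left to 32.
  At 32: no left child.
  At 32: go right to 31.
    At 31: no left child.
    At 31: go right to 2.
      At 2: go left to 15.
        At 15: no left child.
        At 15: go right to 5.
          5 is a leaf — visit 5.
        Visit 15.
      At 2: no right child.
      Visit 2.
    Visit 31.
  Visit 32.
At 36: go right to 9.
  At 9: go left to 28.
    At 28: no left child.
    At 28: go right to 23.
      23 is a leaf — visit 23.
    Visit 28.
  At 9: go right to 6.
    At 6: go left to 13.
      At 13: go left to 10.
        At 10: no left child.
        At 10: go right to 21.
          21 is a leaf — visit 21.
        Visit 10.
      At 13: no right child.
      Visit 13.
    At 6: go right to 3.
      At 3: go left to 16.
        16 is a leaf — visit 16.
      At 3: no right child.
      Visit 3.
    Visit 6.
  Visit 9.
Visit 36.
Full post-order sequence: 5, 15, 2, 31, 32, 23, 28, 21, 10, 13, 16, 3, 6, 9, 36.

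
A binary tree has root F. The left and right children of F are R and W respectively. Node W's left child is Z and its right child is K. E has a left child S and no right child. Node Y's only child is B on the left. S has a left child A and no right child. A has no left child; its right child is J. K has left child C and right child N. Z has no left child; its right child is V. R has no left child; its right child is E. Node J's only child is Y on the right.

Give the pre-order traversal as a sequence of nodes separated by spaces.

Pre-order visits the node, then its left subtree, then its right subtree.
Visit F.
At F: go left to R.
  Visit R.
  At R: no left child.
  At R: go right to E.
    Visit E.
    At E: go left to S.
      Visit S.
      At S: go left to A.
        Visit A.
        At A: no left child.
        At A: go right to J.
          Visit J.
          At J: no left child.
          At J: go right to Y.
            Visit Y.
            At Y: go left to B.
              B is a leaf — visit B.
            At Y: no right child.
      At S: no right child.
    At E: no right child.
At F: go right to W.
  Visit W.
  At W: go left to Z.
    Visit Z.
    At Z: no left child.
    At Z: go right to V.
      V is a leaf — visit V.
  At W: go right to K.
    Visit K.
    At K: go left to C.
      C is a leaf — visit C.
    At K: go right to N.
      N is a leaf — visit N.

F R E S A J Y B W Z V K C N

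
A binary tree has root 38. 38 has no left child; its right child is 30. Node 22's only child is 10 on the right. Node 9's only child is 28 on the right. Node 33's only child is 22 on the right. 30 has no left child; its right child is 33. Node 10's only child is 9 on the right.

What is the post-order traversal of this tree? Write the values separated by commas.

28, 9, 10, 22, 33, 30, 38

Post-order visits the left subtree, then the right subtree, then the node.
At 38: no left child.
At 38: go right to 30.
  At 30: no left child.
  At 30: go right to 33.
    At 33: no left child.
    At 33: go right to 22.
      At 22: no left child.
      At 22: go right to 10.
        At 10: no left child.
        At 10: go right to 9.
          At 9: no left child.
          At 9: go right to 28.
            28 is a leaf — visit 28.
          Visit 9.
        Visit 10.
      Visit 22.
    Visit 33.
  Visit 30.
Visit 38.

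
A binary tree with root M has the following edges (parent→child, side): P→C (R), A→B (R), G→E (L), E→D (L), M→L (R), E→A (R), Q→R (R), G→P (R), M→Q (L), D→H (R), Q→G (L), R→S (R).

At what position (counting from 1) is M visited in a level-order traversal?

1

Level-order visits nodes level by level from the root, left to right within each level.
Level 0: M
Level 1: Q, L
Level 2: G, R
Level 3: E, P, S
Level 4: D, A, C
Level 5: H, B
Full level-order sequence: M, Q, L, G, R, E, P, S, D, A, C, H, B.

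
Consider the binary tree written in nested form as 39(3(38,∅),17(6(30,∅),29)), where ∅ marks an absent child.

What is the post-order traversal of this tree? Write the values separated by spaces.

38 3 30 6 29 17 39

Post-order visits the left subtree, then the right subtree, then the node.
At 39: go left to 3.
  At 3: go left to 38.
    38 is a leaf — visit 38.
  At 3: no right child.
  Visit 3.
At 39: go right to 17.
  At 17: go left to 6.
    At 6: go left to 30.
      30 is a leaf — visit 30.
    At 6: no right child.
    Visit 6.
  At 17: go right to 29.
    29 is a leaf — visit 29.
  Visit 17.
Visit 39.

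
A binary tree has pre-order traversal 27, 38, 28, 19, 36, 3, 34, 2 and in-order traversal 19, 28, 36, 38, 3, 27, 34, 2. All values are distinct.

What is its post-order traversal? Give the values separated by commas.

The first element of pre-order is the root; it splits in-order into left and right subtrees.
Root 27: left subtree has 5 nodes {19, 28, 36, 38, 3}, right has 2 {34, 2}.
  Root 38: left subtree has 3 nodes {19, 28, 36}, right has 1 {3}.
    Root 28: left subtree has 1 node {19}, right has 1 {36}.
  Root 34: left subtree has 0 nodes { }, right has 1 {2}.

19, 36, 28, 3, 38, 2, 34, 27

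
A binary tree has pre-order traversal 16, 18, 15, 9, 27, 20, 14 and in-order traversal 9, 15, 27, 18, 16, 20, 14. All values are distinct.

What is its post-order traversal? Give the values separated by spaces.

The first element of pre-order is the root; it splits in-order into left and right subtrees.
Root 16: left subtree has 4 nodes {9, 15, 27, 18}, right has 2 {20, 14}.
  Root 18: left subtree has 3 nodes {9, 15, 27}, right has 0 { }.
    Root 15: left subtree has 1 node {9}, right has 1 {27}.
  Root 20: left subtree has 0 nodes { }, right has 1 {14}.

9 27 15 18 14 20 16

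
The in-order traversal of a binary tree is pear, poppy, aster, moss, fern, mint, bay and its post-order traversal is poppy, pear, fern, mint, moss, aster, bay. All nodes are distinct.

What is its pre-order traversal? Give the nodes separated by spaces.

bay aster pear poppy moss mint fern

The last element of post-order is the root; it splits in-order into left and right subtrees.
Root bay: left subtree has 6 nodes {pear, poppy, aster, moss, fern, mint}, right has 0 { }.
  Root aster: left subtree has 2 nodes {pear, poppy}, right has 3 {moss, fern, mint}.
    Root pear: left subtree has 0 nodes { }, right has 1 {poppy}.
    Root moss: left subtree has 0 nodes { }, right has 2 {fern, mint}.
      Root mint: left subtree has 1 node {fern}, right has 0 { }.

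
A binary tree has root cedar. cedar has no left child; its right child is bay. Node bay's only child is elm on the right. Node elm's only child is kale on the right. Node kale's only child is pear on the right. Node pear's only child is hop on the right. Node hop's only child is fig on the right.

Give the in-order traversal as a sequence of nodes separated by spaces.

In-order visits the left subtree, then the node, then the right subtree.
At cedar: no left child.
Visit cedar.
At cedar: go right to bay.
  At bay: no left child.
  Visit bay.
  At bay: go right to elm.
    At elm: no left child.
    Visit elm.
    At elm: go right to kale.
      At kale: no left child.
      Visit kale.
      At kale: go right to pear.
        At pear: no left child.
        Visit pear.
        At pear: go right to hop.
          At hop: no left child.
          Visit hop.
          At hop: go right to fig.
            fig is a leaf — visit fig.

cedar bay elm kale pear hop fig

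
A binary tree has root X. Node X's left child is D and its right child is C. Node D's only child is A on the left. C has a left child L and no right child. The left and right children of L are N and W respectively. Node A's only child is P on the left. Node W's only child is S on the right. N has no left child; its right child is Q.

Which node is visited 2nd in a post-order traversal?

A

Post-order visits the left subtree, then the right subtree, then the node.
At X: go left to D.
  At D: go left to A.
    At A: go left to P.
      P is a leaf — visit P.
    At A: no right child.
    Visit A.
  At D: no right child.
  Visit D.
At X: go right to C.
  At C: go left to L.
    At L: go left to N.
      At N: no left child.
      At N: go right to Q.
        Q is a leaf — visit Q.
      Visit N.
    At L: go right to W.
      At W: no left child.
      At W: go right to S.
        S is a leaf — visit S.
      Visit W.
    Visit L.
  At C: no right child.
  Visit C.
Visit X.
Full post-order sequence: P, A, D, Q, N, S, W, L, C, X.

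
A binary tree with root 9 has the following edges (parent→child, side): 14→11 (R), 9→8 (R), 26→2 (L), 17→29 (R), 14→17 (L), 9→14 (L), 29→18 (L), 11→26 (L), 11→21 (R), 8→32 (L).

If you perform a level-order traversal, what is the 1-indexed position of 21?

Level-order visits nodes level by level from the root, left to right within each level.
Level 0: 9
Level 1: 14, 8
Level 2: 17, 11, 32
Level 3: 29, 26, 21
Level 4: 18, 2
Full level-order sequence: 9, 14, 8, 17, 11, 32, 29, 26, 21, 18, 2.

9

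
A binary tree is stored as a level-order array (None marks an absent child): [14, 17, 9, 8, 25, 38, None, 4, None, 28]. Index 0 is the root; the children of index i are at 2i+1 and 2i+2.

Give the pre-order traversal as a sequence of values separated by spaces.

Pre-order visits the node, then its left subtree, then its right subtree.
Visit 14.
At 14: go left to 17.
  Visit 17.
  At 17: go left to 8.
    Visit 8.
    At 8: go left to 4.
      4 is a leaf — visit 4.
    At 8: no right child.
  At 17: go right to 25.
    Visit 25.
    At 25: go left to 28.
      28 is a leaf — visit 28.
    At 25: no right child.
At 14: go right to 9.
  Visit 9.
  At 9: go left to 38.
    38 is a leaf — visit 38.
  At 9: no right child.

14 17 8 4 25 28 9 38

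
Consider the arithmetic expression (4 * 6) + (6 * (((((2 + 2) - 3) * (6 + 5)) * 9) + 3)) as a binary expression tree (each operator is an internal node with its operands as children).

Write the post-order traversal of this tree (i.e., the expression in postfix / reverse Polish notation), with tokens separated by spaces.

Post-order on an expression tree gives postfix notation: for each operator, emit left operand, right operand, then the operator.

4 6 * 6 2 2 + 3 - 6 5 + * 9 * 3 + * +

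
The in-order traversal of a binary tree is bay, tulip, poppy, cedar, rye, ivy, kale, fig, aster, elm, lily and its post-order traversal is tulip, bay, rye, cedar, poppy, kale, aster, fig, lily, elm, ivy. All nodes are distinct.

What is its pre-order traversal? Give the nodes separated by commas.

The last element of post-order is the root; it splits in-order into left and right subtrees.
Root ivy: left subtree has 5 nodes {bay, tulip, poppy, cedar, rye}, right has 5 {kale, fig, aster, elm, lily}.
  Root poppy: left subtree has 2 nodes {bay, tulip}, right has 2 {cedar, rye}.
    Root bay: left subtree has 0 nodes { }, right has 1 {tulip}.
    Root cedar: left subtree has 0 nodes { }, right has 1 {rye}.
  Root elm: left subtree has 3 nodes {kale, fig, aster}, right has 1 {lily}.
    Root fig: left subtree has 1 node {kale}, right has 1 {aster}.

ivy, poppy, bay, tulip, cedar, rye, elm, fig, kale, aster, lily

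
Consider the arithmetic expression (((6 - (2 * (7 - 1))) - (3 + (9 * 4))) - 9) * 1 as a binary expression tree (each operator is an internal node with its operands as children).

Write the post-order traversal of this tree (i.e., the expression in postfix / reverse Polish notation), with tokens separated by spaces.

Post-order on an expression tree gives postfix notation: for each operator, emit left operand, right operand, then the operator.

6 2 7 1 - * - 3 9 4 * + - 9 - 1 *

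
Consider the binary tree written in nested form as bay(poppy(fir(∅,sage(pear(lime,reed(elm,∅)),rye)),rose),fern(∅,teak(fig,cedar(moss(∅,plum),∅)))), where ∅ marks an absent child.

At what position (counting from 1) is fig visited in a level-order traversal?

8

Level-order visits nodes level by level from the root, left to right within each level.
Level 0: bay
Level 1: poppy, fern
Level 2: fir, rose, teak
Level 3: sage, fig, cedar
Level 4: pear, rye, moss
Level 5: lime, reed, plum
Level 6: elm
Full level-order sequence: bay, poppy, fern, fir, rose, teak, sage, fig, cedar, pear, rye, moss, lime, reed, plum, elm.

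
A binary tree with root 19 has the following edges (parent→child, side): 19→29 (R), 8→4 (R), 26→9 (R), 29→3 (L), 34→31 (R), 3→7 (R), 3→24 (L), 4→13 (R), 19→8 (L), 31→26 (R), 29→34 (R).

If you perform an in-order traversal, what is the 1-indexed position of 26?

11

In-order visits the left subtree, then the node, then the right subtree.
At 19: go left to 8.
  At 8: no left child.
  Visit 8.
  At 8: go right to 4.
    At 4: no left child.
    Visit 4.
    At 4: go right to 13.
      13 is a leaf — visit 13.
Visit 19.
At 19: go right to 29.
  At 29: go left to 3.
    At 3: go left to 24.
      24 is a leaf — visit 24.
    Visit 3.
    At 3: go right to 7.
      7 is a leaf — visit 7.
  Visit 29.
  At 29: go right to 34.
    At 34: no left child.
    Visit 34.
    At 34: go right to 31.
      At 31: no left child.
      Visit 31.
      At 31: go right to 26.
        At 26: no left child.
        Visit 26.
        At 26: go right to 9.
          9 is a leaf — visit 9.
Full in-order sequence: 8, 4, 13, 19, 24, 3, 7, 29, 34, 31, 26, 9.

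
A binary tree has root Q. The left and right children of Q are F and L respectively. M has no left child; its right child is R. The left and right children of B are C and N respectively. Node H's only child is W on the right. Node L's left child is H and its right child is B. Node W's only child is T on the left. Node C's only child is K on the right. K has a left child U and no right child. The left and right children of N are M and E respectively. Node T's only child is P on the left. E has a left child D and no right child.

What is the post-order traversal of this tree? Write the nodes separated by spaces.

F P T W H U K C R M D E N B L Q

Post-order visits the left subtree, then the right subtree, then the node.
At Q: go left to F.
  F is a leaf — visit F.
At Q: go right to L.
  At L: go left to H.
    At H: no left child.
    At H: go right to W.
      At W: go left to T.
        At T: go left to P.
          P is a leaf — visit P.
        At T: no right child.
        Visit T.
      At W: no right child.
      Visit W.
    Visit H.
  At L: go right to B.
    At B: go left to C.
      At C: no left child.
      At C: go right to K.
        At K: go left to U.
          U is a leaf — visit U.
        At K: no right child.
        Visit K.
      Visit C.
    At B: go right to N.
      At N: go left to M.
        At M: no left child.
        At M: go right to R.
          R is a leaf — visit R.
        Visit M.
      At N: go right to E.
        At E: go left to D.
          D is a leaf — visit D.
        At E: no right child.
        Visit E.
      Visit N.
    Visit B.
  Visit L.
Visit Q.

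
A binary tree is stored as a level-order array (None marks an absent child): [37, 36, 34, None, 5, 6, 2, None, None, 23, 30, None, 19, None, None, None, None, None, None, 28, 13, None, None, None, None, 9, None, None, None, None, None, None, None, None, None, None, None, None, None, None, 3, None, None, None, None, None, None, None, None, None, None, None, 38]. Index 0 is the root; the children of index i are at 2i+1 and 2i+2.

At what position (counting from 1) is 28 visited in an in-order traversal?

In-order visits the left subtree, then the node, then the right subtree.
At 37: go left to 36.
  At 36: no left child.
  Visit 36.
  At 36: go right to 5.
    At 5: go left to 23.
      At 23: go left to 28.
        At 28: no left child.
        Visit 28.
        At 28: go right to 3.
          3 is a leaf — visit 3.
      Visit 23.
      At 23: go right to 13.
        13 is a leaf — visit 13.
    Visit 5.
    At 5: go right to 30.
      30 is a leaf — visit 30.
Visit 37.
At 37: go right to 34.
  At 34: go left to 6.
    At 6: no left child.
    Visit 6.
    At 6: go right to 19.
      At 19: go left to 9.
        At 9: no left child.
        Visit 9.
        At 9: go right to 38.
          38 is a leaf — visit 38.
      Visit 19.
      At 19: no right child.
  Visit 34.
  At 34: go right to 2.
    2 is a leaf — visit 2.
Full in-order sequence: 36, 28, 3, 23, 13, 5, 30, 37, 6, 9, 38, 19, 34, 2.

2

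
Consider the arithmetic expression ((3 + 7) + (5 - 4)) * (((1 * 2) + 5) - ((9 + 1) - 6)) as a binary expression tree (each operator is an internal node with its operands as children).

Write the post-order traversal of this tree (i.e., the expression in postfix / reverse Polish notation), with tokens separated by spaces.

Post-order on an expression tree gives postfix notation: for each operator, emit left operand, right operand, then the operator.

3 7 + 5 4 - + 1 2 * 5 + 9 1 + 6 - - *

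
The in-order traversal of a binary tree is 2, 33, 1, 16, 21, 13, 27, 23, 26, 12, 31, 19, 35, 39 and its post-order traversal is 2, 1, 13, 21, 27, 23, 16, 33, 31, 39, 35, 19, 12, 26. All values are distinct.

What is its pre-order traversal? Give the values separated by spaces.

26 33 2 16 1 23 27 21 13 12 19 31 35 39

The last element of post-order is the root; it splits in-order into left and right subtrees.
Root 26: left subtree has 8 nodes {2, 33, 1, 16, 21, 13, 27, 23}, right has 5 {12, 31, 19, 35, 39}.
  Root 33: left subtree has 1 node {2}, right has 6 {1, 16, 21, 13, 27, 23}.
    Root 16: left subtree has 1 node {1}, right has 4 {21, 13, 27, 23}.
      Root 23: left subtree has 3 nodes {21, 13, 27}, right has 0 { }.
        Root 27: left subtree has 2 nodes {21, 13}, right has 0 { }.
          Root 21: left subtree has 0 nodes { }, right has 1 {13}.
  Root 12: left subtree has 0 nodes { }, right has 4 {31, 19, 35, 39}.
    Root 19: left subtree has 1 node {31}, right has 2 {35, 39}.
      Root 35: left subtree has 0 nodes { }, right has 1 {39}.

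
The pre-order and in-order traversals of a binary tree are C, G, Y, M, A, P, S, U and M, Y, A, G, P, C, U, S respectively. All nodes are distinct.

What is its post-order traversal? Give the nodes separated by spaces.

The first element of pre-order is the root; it splits in-order into left and right subtrees.
Root C: left subtree has 5 nodes {M, Y, A, G, P}, right has 2 {U, S}.
  Root G: left subtree has 3 nodes {M, Y, A}, right has 1 {P}.
    Root Y: left subtree has 1 node {M}, right has 1 {A}.
  Root S: left subtree has 1 node {U}, right has 0 { }.

M A Y P G U S C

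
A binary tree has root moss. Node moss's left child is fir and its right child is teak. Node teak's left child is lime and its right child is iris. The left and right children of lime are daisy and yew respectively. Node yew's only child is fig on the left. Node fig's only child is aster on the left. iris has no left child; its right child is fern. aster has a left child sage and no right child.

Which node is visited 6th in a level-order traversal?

daisy

Level-order visits nodes level by level from the root, left to right within each level.
Level 0: moss
Level 1: fir, teak
Level 2: lime, iris
Level 3: daisy, yew, fern
Level 4: fig
Level 5: aster
Level 6: sage
Full level-order sequence: moss, fir, teak, lime, iris, daisy, yew, fern, fig, aster, sage.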